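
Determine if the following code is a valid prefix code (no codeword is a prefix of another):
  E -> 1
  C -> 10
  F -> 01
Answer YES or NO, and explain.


Checking each pair (does one codeword prefix another?):
  E='1' vs C='10': prefix -- VIOLATION

NO -- this is NOT a valid prefix code. E (1) is a prefix of C (10).


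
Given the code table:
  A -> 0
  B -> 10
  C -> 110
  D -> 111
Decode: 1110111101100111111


Decoding:
111 -> D
0 -> A
111 -> D
10 -> B
110 -> C
0 -> A
111 -> D
111 -> D


Result: DADBCADD


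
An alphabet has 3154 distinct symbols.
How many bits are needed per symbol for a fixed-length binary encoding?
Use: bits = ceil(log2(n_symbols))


log2(3154) = 11.623
Bracket: 2^11 = 2048 < 3154 <= 2^12 = 4096
So ceil(log2(3154)) = 12

bits = ceil(log2(3154)) = ceil(11.623) = 12 bits


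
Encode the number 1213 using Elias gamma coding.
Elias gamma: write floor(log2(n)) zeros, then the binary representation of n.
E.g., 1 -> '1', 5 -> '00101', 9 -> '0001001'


num_bits = floor(log2(1213)) + 1 = 11
leading_zeros = num_bits - 1 = 10
binary(1213) = 10010111101

Elias gamma(1213) = '0000000000' + '10010111101' = 000000000010010111101 (21 bits)


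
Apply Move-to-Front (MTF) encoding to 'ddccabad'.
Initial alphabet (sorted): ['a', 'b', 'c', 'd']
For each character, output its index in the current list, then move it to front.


MTF encoding:
'd': index 3 in ['a', 'b', 'c', 'd'] -> ['d', 'a', 'b', 'c']
'd': index 0 in ['d', 'a', 'b', 'c'] -> ['d', 'a', 'b', 'c']
'c': index 3 in ['d', 'a', 'b', 'c'] -> ['c', 'd', 'a', 'b']
'c': index 0 in ['c', 'd', 'a', 'b'] -> ['c', 'd', 'a', 'b']
'a': index 2 in ['c', 'd', 'a', 'b'] -> ['a', 'c', 'd', 'b']
'b': index 3 in ['a', 'c', 'd', 'b'] -> ['b', 'a', 'c', 'd']
'a': index 1 in ['b', 'a', 'c', 'd'] -> ['a', 'b', 'c', 'd']
'd': index 3 in ['a', 'b', 'c', 'd'] -> ['d', 'a', 'b', 'c']


Output: [3, 0, 3, 0, 2, 3, 1, 3]


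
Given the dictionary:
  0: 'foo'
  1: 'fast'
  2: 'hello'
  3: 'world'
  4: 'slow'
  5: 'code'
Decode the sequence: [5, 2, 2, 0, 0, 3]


Look up each index in the dictionary:
  5 -> 'code'
  2 -> 'hello'
  2 -> 'hello'
  0 -> 'foo'
  0 -> 'foo'
  3 -> 'world'

Decoded: "code hello hello foo foo world"


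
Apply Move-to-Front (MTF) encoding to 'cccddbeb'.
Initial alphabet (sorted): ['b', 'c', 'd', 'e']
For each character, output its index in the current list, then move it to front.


MTF encoding:
'c': index 1 in ['b', 'c', 'd', 'e'] -> ['c', 'b', 'd', 'e']
'c': index 0 in ['c', 'b', 'd', 'e'] -> ['c', 'b', 'd', 'e']
'c': index 0 in ['c', 'b', 'd', 'e'] -> ['c', 'b', 'd', 'e']
'd': index 2 in ['c', 'b', 'd', 'e'] -> ['d', 'c', 'b', 'e']
'd': index 0 in ['d', 'c', 'b', 'e'] -> ['d', 'c', 'b', 'e']
'b': index 2 in ['d', 'c', 'b', 'e'] -> ['b', 'd', 'c', 'e']
'e': index 3 in ['b', 'd', 'c', 'e'] -> ['e', 'b', 'd', 'c']
'b': index 1 in ['e', 'b', 'd', 'c'] -> ['b', 'e', 'd', 'c']


Output: [1, 0, 0, 2, 0, 2, 3, 1]


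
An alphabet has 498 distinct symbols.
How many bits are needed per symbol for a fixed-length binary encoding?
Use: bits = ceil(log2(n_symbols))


log2(498) = 8.96
Bracket: 2^8 = 256 < 498 <= 2^9 = 512
So ceil(log2(498)) = 9

bits = ceil(log2(498)) = ceil(8.96) = 9 bits


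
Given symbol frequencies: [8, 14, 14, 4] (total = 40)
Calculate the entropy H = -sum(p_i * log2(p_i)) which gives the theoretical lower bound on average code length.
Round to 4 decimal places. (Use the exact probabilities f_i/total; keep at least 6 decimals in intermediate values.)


Per-symbol terms -p_i * log2(p_i) with p_i = f_i/40:
  p = 8/40 = 0.200000: log2(p) = -2.321928, -p*log2(p) = 0.464386
  p = 14/40 = 0.350000: log2(p) = -1.514573, -p*log2(p) = 0.530101
  p = 14/40 = 0.350000: log2(p) = -1.514573, -p*log2(p) = 0.530101
  p = 4/40 = 0.100000: log2(p) = -3.321928, -p*log2(p) = 0.332193
H = 0.464386 + 0.530101 + 0.530101 + 0.332193 = 1.856781

H = 1.8568 bits/symbol


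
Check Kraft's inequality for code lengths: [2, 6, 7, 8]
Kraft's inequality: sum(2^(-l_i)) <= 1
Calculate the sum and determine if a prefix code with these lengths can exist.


Sum = 2^(-2) + 2^(-6) + 2^(-7) + 2^(-8)
    = 0.25 + 0.015625 + 0.0078125 + 0.00390625
    = 71/256 = 0.27734375
Since 0.27734375 <= 1, Kraft's inequality IS satisfied.
A prefix code with these lengths CAN exist.

Kraft sum = 0.27734375. Satisfied.


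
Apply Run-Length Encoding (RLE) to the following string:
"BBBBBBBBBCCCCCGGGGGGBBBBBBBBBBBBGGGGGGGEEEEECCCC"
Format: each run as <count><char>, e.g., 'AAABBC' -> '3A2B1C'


Scanning runs left to right:
  i=0: run of 'B' x 9 -> '9B'
  i=9: run of 'C' x 5 -> '5C'
  i=14: run of 'G' x 6 -> '6G'
  i=20: run of 'B' x 12 -> '12B'
  i=32: run of 'G' x 7 -> '7G'
  i=39: run of 'E' x 5 -> '5E'
  i=44: run of 'C' x 4 -> '4C'

RLE = 9B5C6G12B7G5E4C


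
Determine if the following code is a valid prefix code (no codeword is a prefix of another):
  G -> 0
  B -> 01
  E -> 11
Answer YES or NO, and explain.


Checking each pair (does one codeword prefix another?):
  G='0' vs B='01': prefix -- VIOLATION

NO -- this is NOT a valid prefix code. G (0) is a prefix of B (01).


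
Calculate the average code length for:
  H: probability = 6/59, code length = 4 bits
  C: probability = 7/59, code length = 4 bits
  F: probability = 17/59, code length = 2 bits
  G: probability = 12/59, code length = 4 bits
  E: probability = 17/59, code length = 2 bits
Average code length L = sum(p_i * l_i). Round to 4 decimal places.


Weighted contributions p_i * l_i:
  H: (6/59) * 4 = 24/59
  C: (7/59) * 4 = 28/59
  F: (17/59) * 2 = 34/59
  G: (12/59) * 4 = 48/59
  E: (17/59) * 2 = 34/59
Sum = (24 + 28 + 34 + 48 + 34)/59 = 168/59

L = 168/59 = 2.8475 bits/symbol


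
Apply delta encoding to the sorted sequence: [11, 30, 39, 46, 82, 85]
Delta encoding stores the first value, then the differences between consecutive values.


First value: 11
Deltas:
  30 - 11 = 19
  39 - 30 = 9
  46 - 39 = 7
  82 - 46 = 36
  85 - 82 = 3


Delta encoded: [11, 19, 9, 7, 36, 3]


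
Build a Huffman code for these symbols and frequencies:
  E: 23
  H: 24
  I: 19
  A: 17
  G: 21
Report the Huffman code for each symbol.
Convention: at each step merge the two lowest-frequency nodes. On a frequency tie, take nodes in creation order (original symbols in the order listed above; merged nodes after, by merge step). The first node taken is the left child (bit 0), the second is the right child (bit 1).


Huffman tree construction:
Step 1: Merge A(17) + I(19) = 36
Step 2: Merge G(21) + E(23) = 44
Step 3: Merge H(24) + (A+I)(36) = 60
Step 4: Merge (G+E)(44) + (H+(A+I))(60) = 104
Read each symbol's code off the tree from the root (left child = 0, right child = 1).

Codes:
  E: 01 (length 2)
  H: 10 (length 2)
  I: 111 (length 3)
  A: 110 (length 3)
  G: 00 (length 2)
Average code length: 244/104 = 2.3462 bits/symbol


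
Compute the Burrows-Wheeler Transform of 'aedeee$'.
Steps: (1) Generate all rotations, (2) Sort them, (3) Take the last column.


Rotations (sorted):
  0: $aedeee -> last char: e
  1: aedeee$ -> last char: $
  2: deee$ae -> last char: e
  3: e$aedee -> last char: e
  4: edeee$a -> last char: a
  5: ee$aede -> last char: e
  6: eee$aed -> last char: d


BWT = e$eeaed


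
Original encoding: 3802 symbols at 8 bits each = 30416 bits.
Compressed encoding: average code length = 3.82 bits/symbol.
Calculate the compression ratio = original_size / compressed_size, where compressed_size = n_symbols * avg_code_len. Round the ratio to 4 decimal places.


original_size = n_symbols * orig_bits = 3802 * 8 = 30416 bits
compressed_size = n_symbols * avg_code_len = 3802 * 3.82 = 14523.64 bits
ratio = original_size / compressed_size = 30416 / 14523.64 = 2.0942

Compression ratio = 2.0942


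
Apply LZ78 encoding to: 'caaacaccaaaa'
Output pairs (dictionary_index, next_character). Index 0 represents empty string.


LZ78 encoding steps:
Dictionary: {0: ''}
Step 1: w='' (idx 0), next='c' -> output (0, 'c'), add 'c' as idx 1
Step 2: w='' (idx 0), next='a' -> output (0, 'a'), add 'a' as idx 2
Step 3: w='a' (idx 2), next='a' -> output (2, 'a'), add 'aa' as idx 3
Step 4: w='c' (idx 1), next='a' -> output (1, 'a'), add 'ca' as idx 4
Step 5: w='c' (idx 1), next='c' -> output (1, 'c'), add 'cc' as idx 5
Step 6: w='aa' (idx 3), next='a' -> output (3, 'a'), add 'aaa' as idx 6
Step 7: w='a' (idx 2), end of input -> output (2, '')


Encoded: [(0, 'c'), (0, 'a'), (2, 'a'), (1, 'a'), (1, 'c'), (3, 'a'), (2, '')]


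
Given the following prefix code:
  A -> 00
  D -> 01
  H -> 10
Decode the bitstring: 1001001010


Decoding step by step:
Bits 10 -> H
Bits 01 -> D
Bits 00 -> A
Bits 10 -> H
Bits 10 -> H


Decoded message: HDAHH


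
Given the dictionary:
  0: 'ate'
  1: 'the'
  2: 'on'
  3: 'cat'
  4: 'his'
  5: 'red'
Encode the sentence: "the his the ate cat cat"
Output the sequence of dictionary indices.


Look up each word in the dictionary:
  'the' -> 1
  'his' -> 4
  'the' -> 1
  'ate' -> 0
  'cat' -> 3
  'cat' -> 3

Encoded: [1, 4, 1, 0, 3, 3]


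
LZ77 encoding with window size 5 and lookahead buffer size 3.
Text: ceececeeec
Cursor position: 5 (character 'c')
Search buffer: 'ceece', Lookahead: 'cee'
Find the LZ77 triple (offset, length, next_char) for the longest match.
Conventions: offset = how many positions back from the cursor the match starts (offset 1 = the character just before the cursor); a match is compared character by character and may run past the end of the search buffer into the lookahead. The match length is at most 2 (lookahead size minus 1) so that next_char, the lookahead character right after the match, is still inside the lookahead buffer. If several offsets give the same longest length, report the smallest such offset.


Try each offset into the search buffer:
  offset=1 (pos 4, char 'e'): match length 0
  offset=2 (pos 3, char 'c'): match length 2
  offset=3 (pos 2, char 'e'): match length 0
  offset=4 (pos 1, char 'e'): match length 0
  offset=5 (pos 0, char 'c'): match length 2
Longest match has length 2, found at offsets 2, 5; take the smallest, offset 2.
next_char = character at position 5 + 2 = 7 -> 'e'

Best match: offset=2, length=2 (matching 'ce' starting at position 3)
LZ77 triple: (2, 2, 'e')


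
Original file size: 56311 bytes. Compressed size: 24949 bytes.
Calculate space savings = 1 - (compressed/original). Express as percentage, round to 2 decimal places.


ratio = compressed/original = 24949/56311 = 0.443057
savings = 1 - ratio = 1 - 0.443057 = 0.556943
as a percentage: 0.556943 * 100 = 55.69%

Space savings = 1 - 24949/56311 = 55.69%


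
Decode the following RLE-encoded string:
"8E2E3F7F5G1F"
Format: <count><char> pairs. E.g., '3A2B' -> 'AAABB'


Expanding each <count><char> pair:
  8E -> 'EEEEEEEE'
  2E -> 'EE'
  3F -> 'FFF'
  7F -> 'FFFFFFF'
  5G -> 'GGGGG'
  1F -> 'F'

Decoded = EEEEEEEEEEFFFFFFFFFFGGGGGF


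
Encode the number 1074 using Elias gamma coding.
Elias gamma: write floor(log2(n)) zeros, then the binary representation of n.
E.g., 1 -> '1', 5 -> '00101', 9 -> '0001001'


num_bits = floor(log2(1074)) + 1 = 11
leading_zeros = num_bits - 1 = 10
binary(1074) = 10000110010

Elias gamma(1074) = '0000000000' + '10000110010' = 000000000010000110010 (21 bits)


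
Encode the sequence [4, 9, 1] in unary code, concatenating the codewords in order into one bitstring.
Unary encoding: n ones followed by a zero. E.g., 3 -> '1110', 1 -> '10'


Encode each number as n ones followed by a terminating 0:
  4 -> 11110 (5 bits)
  9 -> 1111111110 (10 bits)
  1 -> 10 (2 bits)
Total length = 5 + 10 + 2 = 17 bits.

Unary([4, 9, 1]) = 11110111111111010 (17 bits)


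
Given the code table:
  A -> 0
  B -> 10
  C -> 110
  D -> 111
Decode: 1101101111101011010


Decoding:
110 -> C
110 -> C
111 -> D
110 -> C
10 -> B
110 -> C
10 -> B


Result: CCDCBCB


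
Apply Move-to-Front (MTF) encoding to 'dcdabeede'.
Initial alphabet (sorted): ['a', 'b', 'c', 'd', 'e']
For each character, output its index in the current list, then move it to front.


MTF encoding:
'd': index 3 in ['a', 'b', 'c', 'd', 'e'] -> ['d', 'a', 'b', 'c', 'e']
'c': index 3 in ['d', 'a', 'b', 'c', 'e'] -> ['c', 'd', 'a', 'b', 'e']
'd': index 1 in ['c', 'd', 'a', 'b', 'e'] -> ['d', 'c', 'a', 'b', 'e']
'a': index 2 in ['d', 'c', 'a', 'b', 'e'] -> ['a', 'd', 'c', 'b', 'e']
'b': index 3 in ['a', 'd', 'c', 'b', 'e'] -> ['b', 'a', 'd', 'c', 'e']
'e': index 4 in ['b', 'a', 'd', 'c', 'e'] -> ['e', 'b', 'a', 'd', 'c']
'e': index 0 in ['e', 'b', 'a', 'd', 'c'] -> ['e', 'b', 'a', 'd', 'c']
'd': index 3 in ['e', 'b', 'a', 'd', 'c'] -> ['d', 'e', 'b', 'a', 'c']
'e': index 1 in ['d', 'e', 'b', 'a', 'c'] -> ['e', 'd', 'b', 'a', 'c']


Output: [3, 3, 1, 2, 3, 4, 0, 3, 1]


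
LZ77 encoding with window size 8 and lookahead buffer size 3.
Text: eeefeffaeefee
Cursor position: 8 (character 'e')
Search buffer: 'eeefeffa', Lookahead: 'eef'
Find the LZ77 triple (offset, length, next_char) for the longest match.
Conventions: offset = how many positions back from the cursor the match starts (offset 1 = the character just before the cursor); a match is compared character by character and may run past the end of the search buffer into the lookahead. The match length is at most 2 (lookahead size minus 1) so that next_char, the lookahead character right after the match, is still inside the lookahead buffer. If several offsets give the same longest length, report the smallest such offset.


Try each offset into the search buffer:
  offset=1 (pos 7, char 'a'): match length 0
  offset=2 (pos 6, char 'f'): match length 0
  offset=3 (pos 5, char 'f'): match length 0
  offset=4 (pos 4, char 'e'): match length 1
  offset=5 (pos 3, char 'f'): match length 0
  offset=6 (pos 2, char 'e'): match length 1
  offset=7 (pos 1, char 'e'): match length 2
  offset=8 (pos 0, char 'e'): match length 2
Longest match has length 2, found at offsets 7, 8; take the smallest, offset 7.
next_char = character at position 8 + 2 = 10 -> 'f'

Best match: offset=7, length=2 (matching 'ee' starting at position 1)
LZ77 triple: (7, 2, 'f')


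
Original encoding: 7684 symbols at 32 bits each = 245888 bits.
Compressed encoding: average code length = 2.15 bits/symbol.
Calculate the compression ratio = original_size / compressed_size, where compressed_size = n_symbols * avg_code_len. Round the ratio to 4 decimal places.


original_size = n_symbols * orig_bits = 7684 * 32 = 245888 bits
compressed_size = n_symbols * avg_code_len = 7684 * 2.15 = 16520.6 bits
ratio = original_size / compressed_size = 245888 / 16520.6 = 14.8837

Compression ratio = 14.8837


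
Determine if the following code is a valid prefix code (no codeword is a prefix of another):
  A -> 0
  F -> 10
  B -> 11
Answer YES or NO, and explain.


Checking each pair (does one codeword prefix another?):
  A='0' vs F='10': no prefix
  A='0' vs B='11': no prefix
  F='10' vs A='0': no prefix
  F='10' vs B='11': no prefix
  B='11' vs A='0': no prefix
  B='11' vs F='10': no prefix
No violation found over all pairs.

YES -- this is a valid prefix code. No codeword is a prefix of any other codeword.


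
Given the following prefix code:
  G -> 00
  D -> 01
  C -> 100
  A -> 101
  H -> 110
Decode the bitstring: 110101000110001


Decoding step by step:
Bits 110 -> H
Bits 101 -> A
Bits 00 -> G
Bits 01 -> D
Bits 100 -> C
Bits 01 -> D


Decoded message: HAGDCD


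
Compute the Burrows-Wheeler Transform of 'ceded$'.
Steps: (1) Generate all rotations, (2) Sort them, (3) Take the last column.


Rotations (sorted):
  0: $ceded -> last char: d
  1: ceded$ -> last char: $
  2: d$cede -> last char: e
  3: ded$ce -> last char: e
  4: ed$ced -> last char: d
  5: eded$c -> last char: c


BWT = d$eedc


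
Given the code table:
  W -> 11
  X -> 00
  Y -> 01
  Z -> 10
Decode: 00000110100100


Decoding:
00 -> X
00 -> X
01 -> Y
10 -> Z
10 -> Z
01 -> Y
00 -> X


Result: XXYZZYX


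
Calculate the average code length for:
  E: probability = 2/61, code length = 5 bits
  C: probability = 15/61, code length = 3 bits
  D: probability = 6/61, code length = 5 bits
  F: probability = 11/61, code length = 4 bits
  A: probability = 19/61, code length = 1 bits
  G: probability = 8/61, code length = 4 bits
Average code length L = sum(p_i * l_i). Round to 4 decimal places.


Weighted contributions p_i * l_i:
  E: (2/61) * 5 = 10/61
  C: (15/61) * 3 = 45/61
  D: (6/61) * 5 = 30/61
  F: (11/61) * 4 = 44/61
  A: (19/61) * 1 = 19/61
  G: (8/61) * 4 = 32/61
Sum = (10 + 45 + 30 + 44 + 19 + 32)/61 = 180/61

L = 180/61 = 2.9508 bits/symbol


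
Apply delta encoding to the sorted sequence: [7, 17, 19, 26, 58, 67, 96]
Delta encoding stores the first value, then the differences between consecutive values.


First value: 7
Deltas:
  17 - 7 = 10
  19 - 17 = 2
  26 - 19 = 7
  58 - 26 = 32
  67 - 58 = 9
  96 - 67 = 29


Delta encoded: [7, 10, 2, 7, 32, 9, 29]


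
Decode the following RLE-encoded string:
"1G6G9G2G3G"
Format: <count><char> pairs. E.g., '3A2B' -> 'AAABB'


Expanding each <count><char> pair:
  1G -> 'G'
  6G -> 'GGGGGG'
  9G -> 'GGGGGGGGG'
  2G -> 'GG'
  3G -> 'GGG'

Decoded = GGGGGGGGGGGGGGGGGGGGG


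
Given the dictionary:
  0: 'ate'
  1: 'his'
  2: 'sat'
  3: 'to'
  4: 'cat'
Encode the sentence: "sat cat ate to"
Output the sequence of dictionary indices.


Look up each word in the dictionary:
  'sat' -> 2
  'cat' -> 4
  'ate' -> 0
  'to' -> 3

Encoded: [2, 4, 0, 3]


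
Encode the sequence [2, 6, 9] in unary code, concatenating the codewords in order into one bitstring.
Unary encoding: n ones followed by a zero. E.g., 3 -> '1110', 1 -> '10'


Encode each number as n ones followed by a terminating 0:
  2 -> 110 (3 bits)
  6 -> 1111110 (7 bits)
  9 -> 1111111110 (10 bits)
Total length = 3 + 7 + 10 = 20 bits.

Unary([2, 6, 9]) = 11011111101111111110 (20 bits)


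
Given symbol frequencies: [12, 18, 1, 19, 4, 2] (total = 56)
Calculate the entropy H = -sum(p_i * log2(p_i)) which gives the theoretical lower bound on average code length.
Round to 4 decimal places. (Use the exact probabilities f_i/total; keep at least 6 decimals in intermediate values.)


Per-symbol terms -p_i * log2(p_i) with p_i = f_i/56:
  p = 12/56 = 0.214286: log2(p) = -2.222392, -p*log2(p) = 0.476227
  p = 18/56 = 0.321429: log2(p) = -1.637430, -p*log2(p) = 0.526317
  p = 1/56 = 0.017857: log2(p) = -5.807355, -p*log2(p) = 0.103703
  p = 19/56 = 0.339286: log2(p) = -1.559427, -p*log2(p) = 0.529091
  p = 4/56 = 0.071429: log2(p) = -3.807355, -p*log2(p) = 0.271954
  p = 2/56 = 0.035714: log2(p) = -4.807355, -p*log2(p) = 0.171691
H = 0.476227 + 0.526317 + 0.103703 + 0.529091 + 0.271954 + 0.171691 = 2.078983

H = 2.079 bits/symbol


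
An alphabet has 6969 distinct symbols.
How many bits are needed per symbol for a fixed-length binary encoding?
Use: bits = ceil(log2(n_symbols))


log2(6969) = 12.7667
Bracket: 2^12 = 4096 < 6969 <= 2^13 = 8192
So ceil(log2(6969)) = 13

bits = ceil(log2(6969)) = ceil(12.7667) = 13 bits


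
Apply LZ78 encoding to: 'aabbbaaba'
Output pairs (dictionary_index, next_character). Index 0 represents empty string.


LZ78 encoding steps:
Dictionary: {0: ''}
Step 1: w='' (idx 0), next='a' -> output (0, 'a'), add 'a' as idx 1
Step 2: w='a' (idx 1), next='b' -> output (1, 'b'), add 'ab' as idx 2
Step 3: w='' (idx 0), next='b' -> output (0, 'b'), add 'b' as idx 3
Step 4: w='b' (idx 3), next='a' -> output (3, 'a'), add 'ba' as idx 4
Step 5: w='ab' (idx 2), next='a' -> output (2, 'a'), add 'aba' as idx 5


Encoded: [(0, 'a'), (1, 'b'), (0, 'b'), (3, 'a'), (2, 'a')]


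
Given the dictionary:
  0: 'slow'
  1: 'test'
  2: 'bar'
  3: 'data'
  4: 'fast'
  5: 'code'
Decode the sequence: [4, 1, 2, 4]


Look up each index in the dictionary:
  4 -> 'fast'
  1 -> 'test'
  2 -> 'bar'
  4 -> 'fast'

Decoded: "fast test bar fast"


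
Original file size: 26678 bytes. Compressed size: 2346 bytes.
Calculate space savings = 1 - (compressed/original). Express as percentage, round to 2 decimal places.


ratio = compressed/original = 2346/26678 = 0.087938
savings = 1 - ratio = 1 - 0.087938 = 0.912062
as a percentage: 0.912062 * 100 = 91.21%

Space savings = 1 - 2346/26678 = 91.21%


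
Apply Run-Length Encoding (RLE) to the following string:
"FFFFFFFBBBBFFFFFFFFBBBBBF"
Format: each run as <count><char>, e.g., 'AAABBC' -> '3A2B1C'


Scanning runs left to right:
  i=0: run of 'F' x 7 -> '7F'
  i=7: run of 'B' x 4 -> '4B'
  i=11: run of 'F' x 8 -> '8F'
  i=19: run of 'B' x 5 -> '5B'
  i=24: run of 'F' x 1 -> '1F'

RLE = 7F4B8F5B1F


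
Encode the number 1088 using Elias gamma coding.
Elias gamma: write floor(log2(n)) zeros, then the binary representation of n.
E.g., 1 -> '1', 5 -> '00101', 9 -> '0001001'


num_bits = floor(log2(1088)) + 1 = 11
leading_zeros = num_bits - 1 = 10
binary(1088) = 10001000000

Elias gamma(1088) = '0000000000' + '10001000000' = 000000000010001000000 (21 bits)


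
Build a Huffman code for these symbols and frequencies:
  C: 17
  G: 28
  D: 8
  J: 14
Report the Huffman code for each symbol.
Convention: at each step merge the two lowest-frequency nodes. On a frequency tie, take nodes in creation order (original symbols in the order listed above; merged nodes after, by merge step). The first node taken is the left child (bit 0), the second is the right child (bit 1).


Huffman tree construction:
Step 1: Merge D(8) + J(14) = 22
Step 2: Merge C(17) + (D+J)(22) = 39
Step 3: Merge G(28) + (C+(D+J))(39) = 67
Read each symbol's code off the tree from the root (left child = 0, right child = 1).

Codes:
  C: 10 (length 2)
  G: 0 (length 1)
  D: 110 (length 3)
  J: 111 (length 3)
Average code length: 128/67 = 1.9104 bits/symbol


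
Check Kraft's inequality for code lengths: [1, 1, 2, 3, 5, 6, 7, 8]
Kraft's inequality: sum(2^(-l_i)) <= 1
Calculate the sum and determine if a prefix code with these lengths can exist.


Sum = 2^(-1) + 2^(-1) + 2^(-2) + 2^(-3) + 2^(-5) + 2^(-6) + 2^(-7) + 2^(-8)
    = 0.5 + 0.5 + 0.25 + 0.125 + 0.03125 + 0.015625 + 0.0078125 + 0.00390625
    = 367/256 = 1.43359375
Since 1.43359375 > 1, Kraft's inequality is NOT satisfied.
A prefix code with these lengths CANNOT exist.

Kraft sum = 1.43359375. Not satisfied.


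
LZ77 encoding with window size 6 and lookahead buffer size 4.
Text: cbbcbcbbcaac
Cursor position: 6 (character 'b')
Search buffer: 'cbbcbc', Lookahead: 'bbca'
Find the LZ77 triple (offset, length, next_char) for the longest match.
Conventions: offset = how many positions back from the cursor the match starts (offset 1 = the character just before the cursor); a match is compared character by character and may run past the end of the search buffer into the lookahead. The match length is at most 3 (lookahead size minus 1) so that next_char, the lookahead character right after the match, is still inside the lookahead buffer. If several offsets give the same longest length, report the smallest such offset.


Try each offset into the search buffer:
  offset=1 (pos 5, char 'c'): match length 0
  offset=2 (pos 4, char 'b'): match length 1
  offset=3 (pos 3, char 'c'): match length 0
  offset=4 (pos 2, char 'b'): match length 1
  offset=5 (pos 1, char 'b'): match length 3
  offset=6 (pos 0, char 'c'): match length 0
Longest match has length 3 at offset 5.
next_char = character at position 6 + 3 = 9 -> 'a'

Best match: offset=5, length=3 (matching 'bbc' starting at position 1)
LZ77 triple: (5, 3, 'a')


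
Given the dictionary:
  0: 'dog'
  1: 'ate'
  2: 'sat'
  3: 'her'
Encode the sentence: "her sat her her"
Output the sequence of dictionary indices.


Look up each word in the dictionary:
  'her' -> 3
  'sat' -> 2
  'her' -> 3
  'her' -> 3

Encoded: [3, 2, 3, 3]


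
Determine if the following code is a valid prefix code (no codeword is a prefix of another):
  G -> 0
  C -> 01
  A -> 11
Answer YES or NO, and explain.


Checking each pair (does one codeword prefix another?):
  G='0' vs C='01': prefix -- VIOLATION

NO -- this is NOT a valid prefix code. G (0) is a prefix of C (01).


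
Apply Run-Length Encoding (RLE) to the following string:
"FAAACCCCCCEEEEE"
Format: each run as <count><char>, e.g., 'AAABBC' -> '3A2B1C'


Scanning runs left to right:
  i=0: run of 'F' x 1 -> '1F'
  i=1: run of 'A' x 3 -> '3A'
  i=4: run of 'C' x 6 -> '6C'
  i=10: run of 'E' x 5 -> '5E'

RLE = 1F3A6C5E


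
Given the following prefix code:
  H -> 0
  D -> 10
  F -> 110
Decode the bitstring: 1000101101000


Decoding step by step:
Bits 10 -> D
Bits 0 -> H
Bits 0 -> H
Bits 10 -> D
Bits 110 -> F
Bits 10 -> D
Bits 0 -> H
Bits 0 -> H


Decoded message: DHHDFDHH


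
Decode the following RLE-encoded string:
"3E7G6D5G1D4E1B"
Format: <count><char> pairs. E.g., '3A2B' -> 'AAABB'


Expanding each <count><char> pair:
  3E -> 'EEE'
  7G -> 'GGGGGGG'
  6D -> 'DDDDDD'
  5G -> 'GGGGG'
  1D -> 'D'
  4E -> 'EEEE'
  1B -> 'B'

Decoded = EEEGGGGGGGDDDDDDGGGGGDEEEEB


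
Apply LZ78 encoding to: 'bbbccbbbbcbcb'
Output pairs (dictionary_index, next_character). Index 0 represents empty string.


LZ78 encoding steps:
Dictionary: {0: ''}
Step 1: w='' (idx 0), next='b' -> output (0, 'b'), add 'b' as idx 1
Step 2: w='b' (idx 1), next='b' -> output (1, 'b'), add 'bb' as idx 2
Step 3: w='' (idx 0), next='c' -> output (0, 'c'), add 'c' as idx 3
Step 4: w='c' (idx 3), next='b' -> output (3, 'b'), add 'cb' as idx 4
Step 5: w='bb' (idx 2), next='b' -> output (2, 'b'), add 'bbb' as idx 5
Step 6: w='cb' (idx 4), next='c' -> output (4, 'c'), add 'cbc' as idx 6
Step 7: w='b' (idx 1), end of input -> output (1, '')


Encoded: [(0, 'b'), (1, 'b'), (0, 'c'), (3, 'b'), (2, 'b'), (4, 'c'), (1, '')]


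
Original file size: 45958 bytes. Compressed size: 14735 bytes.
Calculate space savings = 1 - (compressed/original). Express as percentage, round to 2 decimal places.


ratio = compressed/original = 14735/45958 = 0.320619
savings = 1 - ratio = 1 - 0.320619 = 0.679381
as a percentage: 0.679381 * 100 = 67.94%

Space savings = 1 - 14735/45958 = 67.94%


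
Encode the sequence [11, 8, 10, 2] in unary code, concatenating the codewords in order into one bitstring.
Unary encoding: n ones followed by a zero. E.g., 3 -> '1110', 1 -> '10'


Encode each number as n ones followed by a terminating 0:
  11 -> 111111111110 (12 bits)
  8 -> 111111110 (9 bits)
  10 -> 11111111110 (11 bits)
  2 -> 110 (3 bits)
Total length = 12 + 9 + 11 + 3 = 35 bits.

Unary([11, 8, 10, 2]) = 11111111111011111111011111111110110 (35 bits)


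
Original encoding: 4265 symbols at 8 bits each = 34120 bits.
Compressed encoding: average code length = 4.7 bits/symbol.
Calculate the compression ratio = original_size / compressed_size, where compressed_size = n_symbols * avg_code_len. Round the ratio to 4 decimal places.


original_size = n_symbols * orig_bits = 4265 * 8 = 34120 bits
compressed_size = n_symbols * avg_code_len = 4265 * 4.7 = 20045.5 bits
ratio = original_size / compressed_size = 34120 / 20045.5 = 1.7021

Compression ratio = 1.7021


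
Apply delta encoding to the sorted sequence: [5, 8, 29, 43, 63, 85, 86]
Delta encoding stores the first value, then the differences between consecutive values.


First value: 5
Deltas:
  8 - 5 = 3
  29 - 8 = 21
  43 - 29 = 14
  63 - 43 = 20
  85 - 63 = 22
  86 - 85 = 1


Delta encoded: [5, 3, 21, 14, 20, 22, 1]


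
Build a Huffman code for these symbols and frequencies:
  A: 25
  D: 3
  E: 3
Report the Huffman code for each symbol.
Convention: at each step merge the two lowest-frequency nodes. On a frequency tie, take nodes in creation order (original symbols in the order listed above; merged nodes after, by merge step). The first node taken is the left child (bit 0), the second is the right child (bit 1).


Huffman tree construction:
Step 1: Merge D(3) + E(3) = 6
Step 2: Merge (D+E)(6) + A(25) = 31
Read each symbol's code off the tree from the root (left child = 0, right child = 1).

Codes:
  A: 1 (length 1)
  D: 00 (length 2)
  E: 01 (length 2)
Average code length: 37/31 = 1.1935 bits/symbol


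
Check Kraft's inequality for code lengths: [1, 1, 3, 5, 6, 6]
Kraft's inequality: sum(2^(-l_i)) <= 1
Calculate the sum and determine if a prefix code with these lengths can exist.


Sum = 2^(-1) + 2^(-1) + 2^(-3) + 2^(-5) + 2^(-6) + 2^(-6)
    = 0.5 + 0.5 + 0.125 + 0.03125 + 0.015625 + 0.015625
    = 76/64 = 1.1875
Since 1.1875 > 1, Kraft's inequality is NOT satisfied.
A prefix code with these lengths CANNOT exist.

Kraft sum = 1.1875. Not satisfied.


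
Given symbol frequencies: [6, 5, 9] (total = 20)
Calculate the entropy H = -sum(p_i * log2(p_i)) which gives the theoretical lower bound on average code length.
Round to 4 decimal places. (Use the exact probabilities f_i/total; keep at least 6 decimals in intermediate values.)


Per-symbol terms -p_i * log2(p_i) with p_i = f_i/20:
  p = 6/20 = 0.300000: log2(p) = -1.736966, -p*log2(p) = 0.521090
  p = 5/20 = 0.250000: log2(p) = -2.000000, -p*log2(p) = 0.500000
  p = 9/20 = 0.450000: log2(p) = -1.152003, -p*log2(p) = 0.518401
H = 0.521090 + 0.500000 + 0.518401 = 1.539491

H = 1.5395 bits/symbol


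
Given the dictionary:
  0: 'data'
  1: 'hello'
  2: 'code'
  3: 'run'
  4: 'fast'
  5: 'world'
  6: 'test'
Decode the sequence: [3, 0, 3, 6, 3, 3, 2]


Look up each index in the dictionary:
  3 -> 'run'
  0 -> 'data'
  3 -> 'run'
  6 -> 'test'
  3 -> 'run'
  3 -> 'run'
  2 -> 'code'

Decoded: "run data run test run run code"


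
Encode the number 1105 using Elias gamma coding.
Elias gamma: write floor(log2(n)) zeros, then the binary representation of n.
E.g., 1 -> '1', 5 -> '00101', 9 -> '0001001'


num_bits = floor(log2(1105)) + 1 = 11
leading_zeros = num_bits - 1 = 10
binary(1105) = 10001010001

Elias gamma(1105) = '0000000000' + '10001010001' = 000000000010001010001 (21 bits)


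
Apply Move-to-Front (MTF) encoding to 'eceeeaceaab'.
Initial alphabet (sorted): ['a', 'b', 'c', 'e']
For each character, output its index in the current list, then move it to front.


MTF encoding:
'e': index 3 in ['a', 'b', 'c', 'e'] -> ['e', 'a', 'b', 'c']
'c': index 3 in ['e', 'a', 'b', 'c'] -> ['c', 'e', 'a', 'b']
'e': index 1 in ['c', 'e', 'a', 'b'] -> ['e', 'c', 'a', 'b']
'e': index 0 in ['e', 'c', 'a', 'b'] -> ['e', 'c', 'a', 'b']
'e': index 0 in ['e', 'c', 'a', 'b'] -> ['e', 'c', 'a', 'b']
'a': index 2 in ['e', 'c', 'a', 'b'] -> ['a', 'e', 'c', 'b']
'c': index 2 in ['a', 'e', 'c', 'b'] -> ['c', 'a', 'e', 'b']
'e': index 2 in ['c', 'a', 'e', 'b'] -> ['e', 'c', 'a', 'b']
'a': index 2 in ['e', 'c', 'a', 'b'] -> ['a', 'e', 'c', 'b']
'a': index 0 in ['a', 'e', 'c', 'b'] -> ['a', 'e', 'c', 'b']
'b': index 3 in ['a', 'e', 'c', 'b'] -> ['b', 'a', 'e', 'c']


Output: [3, 3, 1, 0, 0, 2, 2, 2, 2, 0, 3]


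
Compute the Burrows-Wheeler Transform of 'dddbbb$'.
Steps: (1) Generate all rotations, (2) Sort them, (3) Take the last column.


Rotations (sorted):
  0: $dddbbb -> last char: b
  1: b$dddbb -> last char: b
  2: bb$dddb -> last char: b
  3: bbb$ddd -> last char: d
  4: dbbb$dd -> last char: d
  5: ddbbb$d -> last char: d
  6: dddbbb$ -> last char: $


BWT = bbbddd$


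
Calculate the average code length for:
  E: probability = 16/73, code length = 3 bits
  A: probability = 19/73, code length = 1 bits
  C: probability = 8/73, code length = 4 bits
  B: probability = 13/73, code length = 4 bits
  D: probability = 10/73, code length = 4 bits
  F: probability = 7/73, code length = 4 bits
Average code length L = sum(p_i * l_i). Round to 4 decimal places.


Weighted contributions p_i * l_i:
  E: (16/73) * 3 = 48/73
  A: (19/73) * 1 = 19/73
  C: (8/73) * 4 = 32/73
  B: (13/73) * 4 = 52/73
  D: (10/73) * 4 = 40/73
  F: (7/73) * 4 = 28/73
Sum = (48 + 19 + 32 + 52 + 40 + 28)/73 = 219/73

L = 219/73 = 3.0000 bits/symbol


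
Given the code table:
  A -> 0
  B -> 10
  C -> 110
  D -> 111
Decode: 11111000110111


Decoding:
111 -> D
110 -> C
0 -> A
0 -> A
110 -> C
111 -> D


Result: DCAACD


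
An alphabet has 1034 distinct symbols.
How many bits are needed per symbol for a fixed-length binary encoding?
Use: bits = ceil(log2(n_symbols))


log2(1034) = 10.014
Bracket: 2^10 = 1024 < 1034 <= 2^11 = 2048
So ceil(log2(1034)) = 11

bits = ceil(log2(1034)) = ceil(10.014) = 11 bits


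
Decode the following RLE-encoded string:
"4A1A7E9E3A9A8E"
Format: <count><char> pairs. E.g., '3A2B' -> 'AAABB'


Expanding each <count><char> pair:
  4A -> 'AAAA'
  1A -> 'A'
  7E -> 'EEEEEEE'
  9E -> 'EEEEEEEEE'
  3A -> 'AAA'
  9A -> 'AAAAAAAAA'
  8E -> 'EEEEEEEE'

Decoded = AAAAAEEEEEEEEEEEEEEEEAAAAAAAAAAAAEEEEEEEE


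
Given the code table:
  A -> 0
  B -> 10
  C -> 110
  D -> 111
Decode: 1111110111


Decoding:
111 -> D
111 -> D
0 -> A
111 -> D


Result: DDAD


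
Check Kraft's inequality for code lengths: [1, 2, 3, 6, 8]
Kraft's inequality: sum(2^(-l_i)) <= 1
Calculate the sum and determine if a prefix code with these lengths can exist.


Sum = 2^(-1) + 2^(-2) + 2^(-3) + 2^(-6) + 2^(-8)
    = 0.5 + 0.25 + 0.125 + 0.015625 + 0.00390625
    = 229/256 = 0.89453125
Since 0.89453125 <= 1, Kraft's inequality IS satisfied.
A prefix code with these lengths CAN exist.

Kraft sum = 0.89453125. Satisfied.


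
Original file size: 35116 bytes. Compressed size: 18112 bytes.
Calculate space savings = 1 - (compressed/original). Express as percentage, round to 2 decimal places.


ratio = compressed/original = 18112/35116 = 0.515776
savings = 1 - ratio = 1 - 0.515776 = 0.484224
as a percentage: 0.484224 * 100 = 48.42%

Space savings = 1 - 18112/35116 = 48.42%


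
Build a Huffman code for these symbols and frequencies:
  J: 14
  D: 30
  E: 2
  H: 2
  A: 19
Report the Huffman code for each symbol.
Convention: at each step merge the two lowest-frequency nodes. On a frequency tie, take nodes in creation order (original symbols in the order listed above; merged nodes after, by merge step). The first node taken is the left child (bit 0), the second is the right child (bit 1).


Huffman tree construction:
Step 1: Merge E(2) + H(2) = 4
Step 2: Merge (E+H)(4) + J(14) = 18
Step 3: Merge ((E+H)+J)(18) + A(19) = 37
Step 4: Merge D(30) + (((E+H)+J)+A)(37) = 67
Read each symbol's code off the tree from the root (left child = 0, right child = 1).

Codes:
  J: 101 (length 3)
  D: 0 (length 1)
  E: 1000 (length 4)
  H: 1001 (length 4)
  A: 11 (length 2)
Average code length: 126/67 = 1.8806 bits/symbol


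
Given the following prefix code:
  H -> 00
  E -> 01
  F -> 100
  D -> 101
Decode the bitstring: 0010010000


Decoding step by step:
Bits 00 -> H
Bits 100 -> F
Bits 100 -> F
Bits 00 -> H


Decoded message: HFFH


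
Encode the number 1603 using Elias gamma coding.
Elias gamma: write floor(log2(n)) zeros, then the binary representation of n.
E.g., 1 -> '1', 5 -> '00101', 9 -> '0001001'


num_bits = floor(log2(1603)) + 1 = 11
leading_zeros = num_bits - 1 = 10
binary(1603) = 11001000011

Elias gamma(1603) = '0000000000' + '11001000011' = 000000000011001000011 (21 bits)


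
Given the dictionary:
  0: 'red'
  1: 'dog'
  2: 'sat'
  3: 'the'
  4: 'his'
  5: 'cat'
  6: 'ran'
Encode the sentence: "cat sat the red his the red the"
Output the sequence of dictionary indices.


Look up each word in the dictionary:
  'cat' -> 5
  'sat' -> 2
  'the' -> 3
  'red' -> 0
  'his' -> 4
  'the' -> 3
  'red' -> 0
  'the' -> 3

Encoded: [5, 2, 3, 0, 4, 3, 0, 3]


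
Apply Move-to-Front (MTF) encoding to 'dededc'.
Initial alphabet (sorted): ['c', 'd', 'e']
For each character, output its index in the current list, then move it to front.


MTF encoding:
'd': index 1 in ['c', 'd', 'e'] -> ['d', 'c', 'e']
'e': index 2 in ['d', 'c', 'e'] -> ['e', 'd', 'c']
'd': index 1 in ['e', 'd', 'c'] -> ['d', 'e', 'c']
'e': index 1 in ['d', 'e', 'c'] -> ['e', 'd', 'c']
'd': index 1 in ['e', 'd', 'c'] -> ['d', 'e', 'c']
'c': index 2 in ['d', 'e', 'c'] -> ['c', 'd', 'e']


Output: [1, 2, 1, 1, 1, 2]


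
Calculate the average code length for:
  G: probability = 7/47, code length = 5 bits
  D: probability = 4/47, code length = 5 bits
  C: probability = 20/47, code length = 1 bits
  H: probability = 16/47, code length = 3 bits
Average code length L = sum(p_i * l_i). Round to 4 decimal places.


Weighted contributions p_i * l_i:
  G: (7/47) * 5 = 35/47
  D: (4/47) * 5 = 20/47
  C: (20/47) * 1 = 20/47
  H: (16/47) * 3 = 48/47
Sum = (35 + 20 + 20 + 48)/47 = 123/47

L = 123/47 = 2.6170 bits/symbol


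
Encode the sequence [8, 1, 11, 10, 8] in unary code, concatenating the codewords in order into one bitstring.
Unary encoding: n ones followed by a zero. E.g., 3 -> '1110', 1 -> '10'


Encode each number as n ones followed by a terminating 0:
  8 -> 111111110 (9 bits)
  1 -> 10 (2 bits)
  11 -> 111111111110 (12 bits)
  10 -> 11111111110 (11 bits)
  8 -> 111111110 (9 bits)
Total length = 9 + 2 + 12 + 11 + 9 = 43 bits.

Unary([8, 1, 11, 10, 8]) = 1111111101011111111111011111111110111111110 (43 bits)


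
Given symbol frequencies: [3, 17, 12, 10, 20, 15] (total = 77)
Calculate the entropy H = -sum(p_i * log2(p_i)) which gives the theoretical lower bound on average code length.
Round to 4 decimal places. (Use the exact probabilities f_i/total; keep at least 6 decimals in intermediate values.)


Per-symbol terms -p_i * log2(p_i) with p_i = f_i/77:
  p = 3/77 = 0.038961: log2(p) = -4.681824, -p*log2(p) = 0.182409
  p = 17/77 = 0.220779: log2(p) = -2.179324, -p*log2(p) = 0.481149
  p = 12/77 = 0.155844: log2(p) = -2.681824, -p*log2(p) = 0.417947
  p = 10/77 = 0.129870: log2(p) = -2.944858, -p*log2(p) = 0.382449
  p = 20/77 = 0.259740: log2(p) = -1.944858, -p*log2(p) = 0.505158
  p = 15/77 = 0.194805: log2(p) = -2.359896, -p*log2(p) = 0.459720
H = 0.182409 + 0.481149 + 0.417947 + 0.382449 + 0.505158 + 0.459720 = 2.428832

H = 2.4288 bits/symbol


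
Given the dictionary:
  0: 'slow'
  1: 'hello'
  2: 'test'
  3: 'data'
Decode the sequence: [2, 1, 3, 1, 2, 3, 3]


Look up each index in the dictionary:
  2 -> 'test'
  1 -> 'hello'
  3 -> 'data'
  1 -> 'hello'
  2 -> 'test'
  3 -> 'data'
  3 -> 'data'

Decoded: "test hello data hello test data data"


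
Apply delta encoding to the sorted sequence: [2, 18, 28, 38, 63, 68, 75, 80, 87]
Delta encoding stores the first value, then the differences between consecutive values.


First value: 2
Deltas:
  18 - 2 = 16
  28 - 18 = 10
  38 - 28 = 10
  63 - 38 = 25
  68 - 63 = 5
  75 - 68 = 7
  80 - 75 = 5
  87 - 80 = 7


Delta encoded: [2, 16, 10, 10, 25, 5, 7, 5, 7]


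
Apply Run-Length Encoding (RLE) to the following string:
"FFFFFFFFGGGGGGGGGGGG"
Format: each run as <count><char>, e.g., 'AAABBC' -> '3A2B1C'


Scanning runs left to right:
  i=0: run of 'F' x 8 -> '8F'
  i=8: run of 'G' x 12 -> '12G'

RLE = 8F12G


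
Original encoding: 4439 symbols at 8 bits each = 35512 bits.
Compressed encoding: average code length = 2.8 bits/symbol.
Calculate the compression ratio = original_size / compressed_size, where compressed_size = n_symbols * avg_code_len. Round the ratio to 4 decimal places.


original_size = n_symbols * orig_bits = 4439 * 8 = 35512 bits
compressed_size = n_symbols * avg_code_len = 4439 * 2.8 = 12429.2 bits
ratio = original_size / compressed_size = 35512 / 12429.2 = 2.8571

Compression ratio = 2.8571


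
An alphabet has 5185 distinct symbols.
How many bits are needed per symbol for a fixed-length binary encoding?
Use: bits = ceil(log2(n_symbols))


log2(5185) = 12.3401
Bracket: 2^12 = 4096 < 5185 <= 2^13 = 8192
So ceil(log2(5185)) = 13

bits = ceil(log2(5185)) = ceil(12.3401) = 13 bits


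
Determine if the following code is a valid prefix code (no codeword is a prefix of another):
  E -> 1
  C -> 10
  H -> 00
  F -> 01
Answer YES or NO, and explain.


Checking each pair (does one codeword prefix another?):
  E='1' vs C='10': prefix -- VIOLATION

NO -- this is NOT a valid prefix code. E (1) is a prefix of C (10).


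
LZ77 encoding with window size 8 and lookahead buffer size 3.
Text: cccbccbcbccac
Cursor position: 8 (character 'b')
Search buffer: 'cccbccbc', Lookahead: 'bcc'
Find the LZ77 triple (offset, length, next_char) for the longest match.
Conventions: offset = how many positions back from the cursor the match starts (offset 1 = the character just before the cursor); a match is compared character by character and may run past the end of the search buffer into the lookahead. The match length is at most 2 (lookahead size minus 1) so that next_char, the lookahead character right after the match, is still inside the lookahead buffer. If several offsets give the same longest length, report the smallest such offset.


Try each offset into the search buffer:
  offset=1 (pos 7, char 'c'): match length 0
  offset=2 (pos 6, char 'b'): match length 2
  offset=3 (pos 5, char 'c'): match length 0
  offset=4 (pos 4, char 'c'): match length 0
  offset=5 (pos 3, char 'b'): match length 2
  offset=6 (pos 2, char 'c'): match length 0
  offset=7 (pos 1, char 'c'): match length 0
  offset=8 (pos 0, char 'c'): match length 0
Longest match has length 2, found at offsets 2, 5; take the smallest, offset 2.
next_char = character at position 8 + 2 = 10 -> 'c'

Best match: offset=2, length=2 (matching 'bc' starting at position 6)
LZ77 triple: (2, 2, 'c')
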